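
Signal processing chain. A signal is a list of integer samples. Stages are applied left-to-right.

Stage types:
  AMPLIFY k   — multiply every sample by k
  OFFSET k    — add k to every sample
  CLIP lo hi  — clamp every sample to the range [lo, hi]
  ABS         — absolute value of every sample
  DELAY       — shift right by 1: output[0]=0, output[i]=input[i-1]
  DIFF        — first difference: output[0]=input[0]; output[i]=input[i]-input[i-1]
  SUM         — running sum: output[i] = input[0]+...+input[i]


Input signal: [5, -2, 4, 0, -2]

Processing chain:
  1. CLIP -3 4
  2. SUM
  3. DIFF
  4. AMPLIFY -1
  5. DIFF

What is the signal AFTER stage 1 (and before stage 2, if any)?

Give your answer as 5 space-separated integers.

Answer: 4 -2 4 0 -2

Derivation:
Input: [5, -2, 4, 0, -2]
Stage 1 (CLIP -3 4): clip(5,-3,4)=4, clip(-2,-3,4)=-2, clip(4,-3,4)=4, clip(0,-3,4)=0, clip(-2,-3,4)=-2 -> [4, -2, 4, 0, -2]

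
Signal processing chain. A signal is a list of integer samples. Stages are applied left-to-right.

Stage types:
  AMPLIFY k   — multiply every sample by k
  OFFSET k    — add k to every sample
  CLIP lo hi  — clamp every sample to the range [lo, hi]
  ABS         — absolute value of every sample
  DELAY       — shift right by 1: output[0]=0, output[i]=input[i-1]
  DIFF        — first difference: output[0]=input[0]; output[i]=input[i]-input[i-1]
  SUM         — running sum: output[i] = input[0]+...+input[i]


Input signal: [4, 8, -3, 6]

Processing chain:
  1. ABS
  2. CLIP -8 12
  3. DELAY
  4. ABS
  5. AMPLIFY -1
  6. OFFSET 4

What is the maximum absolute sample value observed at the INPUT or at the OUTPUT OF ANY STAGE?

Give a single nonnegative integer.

Answer: 8

Derivation:
Input: [4, 8, -3, 6] (max |s|=8)
Stage 1 (ABS): |4|=4, |8|=8, |-3|=3, |6|=6 -> [4, 8, 3, 6] (max |s|=8)
Stage 2 (CLIP -8 12): clip(4,-8,12)=4, clip(8,-8,12)=8, clip(3,-8,12)=3, clip(6,-8,12)=6 -> [4, 8, 3, 6] (max |s|=8)
Stage 3 (DELAY): [0, 4, 8, 3] = [0, 4, 8, 3] -> [0, 4, 8, 3] (max |s|=8)
Stage 4 (ABS): |0|=0, |4|=4, |8|=8, |3|=3 -> [0, 4, 8, 3] (max |s|=8)
Stage 5 (AMPLIFY -1): 0*-1=0, 4*-1=-4, 8*-1=-8, 3*-1=-3 -> [0, -4, -8, -3] (max |s|=8)
Stage 6 (OFFSET 4): 0+4=4, -4+4=0, -8+4=-4, -3+4=1 -> [4, 0, -4, 1] (max |s|=4)
Overall max amplitude: 8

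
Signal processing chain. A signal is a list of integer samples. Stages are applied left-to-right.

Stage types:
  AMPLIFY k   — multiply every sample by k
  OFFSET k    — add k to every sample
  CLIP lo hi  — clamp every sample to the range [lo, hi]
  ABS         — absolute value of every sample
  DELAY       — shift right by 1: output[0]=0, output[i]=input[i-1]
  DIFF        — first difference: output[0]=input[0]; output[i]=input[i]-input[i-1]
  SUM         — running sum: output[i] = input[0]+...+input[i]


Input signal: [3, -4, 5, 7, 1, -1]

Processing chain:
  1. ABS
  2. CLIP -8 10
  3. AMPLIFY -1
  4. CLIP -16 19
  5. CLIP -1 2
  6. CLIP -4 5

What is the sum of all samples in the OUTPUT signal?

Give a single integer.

Input: [3, -4, 5, 7, 1, -1]
Stage 1 (ABS): |3|=3, |-4|=4, |5|=5, |7|=7, |1|=1, |-1|=1 -> [3, 4, 5, 7, 1, 1]
Stage 2 (CLIP -8 10): clip(3,-8,10)=3, clip(4,-8,10)=4, clip(5,-8,10)=5, clip(7,-8,10)=7, clip(1,-8,10)=1, clip(1,-8,10)=1 -> [3, 4, 5, 7, 1, 1]
Stage 3 (AMPLIFY -1): 3*-1=-3, 4*-1=-4, 5*-1=-5, 7*-1=-7, 1*-1=-1, 1*-1=-1 -> [-3, -4, -5, -7, -1, -1]
Stage 4 (CLIP -16 19): clip(-3,-16,19)=-3, clip(-4,-16,19)=-4, clip(-5,-16,19)=-5, clip(-7,-16,19)=-7, clip(-1,-16,19)=-1, clip(-1,-16,19)=-1 -> [-3, -4, -5, -7, -1, -1]
Stage 5 (CLIP -1 2): clip(-3,-1,2)=-1, clip(-4,-1,2)=-1, clip(-5,-1,2)=-1, clip(-7,-1,2)=-1, clip(-1,-1,2)=-1, clip(-1,-1,2)=-1 -> [-1, -1, -1, -1, -1, -1]
Stage 6 (CLIP -4 5): clip(-1,-4,5)=-1, clip(-1,-4,5)=-1, clip(-1,-4,5)=-1, clip(-1,-4,5)=-1, clip(-1,-4,5)=-1, clip(-1,-4,5)=-1 -> [-1, -1, -1, -1, -1, -1]
Output sum: -6

Answer: -6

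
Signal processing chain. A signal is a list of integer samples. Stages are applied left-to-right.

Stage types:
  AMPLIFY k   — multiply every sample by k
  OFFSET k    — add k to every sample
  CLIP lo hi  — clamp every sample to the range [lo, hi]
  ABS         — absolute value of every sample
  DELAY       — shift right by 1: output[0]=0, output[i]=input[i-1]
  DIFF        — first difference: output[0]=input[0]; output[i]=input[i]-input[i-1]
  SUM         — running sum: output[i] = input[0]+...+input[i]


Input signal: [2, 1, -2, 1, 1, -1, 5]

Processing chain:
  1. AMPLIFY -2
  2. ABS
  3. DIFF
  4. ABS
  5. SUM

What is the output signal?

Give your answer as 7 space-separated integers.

Input: [2, 1, -2, 1, 1, -1, 5]
Stage 1 (AMPLIFY -2): 2*-2=-4, 1*-2=-2, -2*-2=4, 1*-2=-2, 1*-2=-2, -1*-2=2, 5*-2=-10 -> [-4, -2, 4, -2, -2, 2, -10]
Stage 2 (ABS): |-4|=4, |-2|=2, |4|=4, |-2|=2, |-2|=2, |2|=2, |-10|=10 -> [4, 2, 4, 2, 2, 2, 10]
Stage 3 (DIFF): s[0]=4, 2-4=-2, 4-2=2, 2-4=-2, 2-2=0, 2-2=0, 10-2=8 -> [4, -2, 2, -2, 0, 0, 8]
Stage 4 (ABS): |4|=4, |-2|=2, |2|=2, |-2|=2, |0|=0, |0|=0, |8|=8 -> [4, 2, 2, 2, 0, 0, 8]
Stage 5 (SUM): sum[0..0]=4, sum[0..1]=6, sum[0..2]=8, sum[0..3]=10, sum[0..4]=10, sum[0..5]=10, sum[0..6]=18 -> [4, 6, 8, 10, 10, 10, 18]

Answer: 4 6 8 10 10 10 18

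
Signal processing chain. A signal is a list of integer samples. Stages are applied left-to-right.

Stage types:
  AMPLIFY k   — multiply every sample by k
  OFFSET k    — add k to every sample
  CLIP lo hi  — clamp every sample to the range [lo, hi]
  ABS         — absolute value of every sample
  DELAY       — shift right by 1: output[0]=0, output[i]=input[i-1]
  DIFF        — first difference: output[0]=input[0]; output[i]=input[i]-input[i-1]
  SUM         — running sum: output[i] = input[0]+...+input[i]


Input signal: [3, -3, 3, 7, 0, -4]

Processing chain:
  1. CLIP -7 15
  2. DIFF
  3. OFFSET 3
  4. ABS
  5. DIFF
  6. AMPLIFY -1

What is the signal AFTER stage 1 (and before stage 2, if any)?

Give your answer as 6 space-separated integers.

Answer: 3 -3 3 7 0 -4

Derivation:
Input: [3, -3, 3, 7, 0, -4]
Stage 1 (CLIP -7 15): clip(3,-7,15)=3, clip(-3,-7,15)=-3, clip(3,-7,15)=3, clip(7,-7,15)=7, clip(0,-7,15)=0, clip(-4,-7,15)=-4 -> [3, -3, 3, 7, 0, -4]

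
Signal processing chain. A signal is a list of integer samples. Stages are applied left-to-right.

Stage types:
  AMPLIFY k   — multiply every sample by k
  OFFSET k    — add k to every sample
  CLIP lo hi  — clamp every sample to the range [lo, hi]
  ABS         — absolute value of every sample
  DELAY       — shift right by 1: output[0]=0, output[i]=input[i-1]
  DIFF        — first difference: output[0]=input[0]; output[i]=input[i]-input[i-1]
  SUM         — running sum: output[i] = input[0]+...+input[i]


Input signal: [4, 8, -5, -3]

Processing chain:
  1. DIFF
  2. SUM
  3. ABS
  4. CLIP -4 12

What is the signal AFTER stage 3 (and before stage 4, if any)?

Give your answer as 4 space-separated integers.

Answer: 4 8 5 3

Derivation:
Input: [4, 8, -5, -3]
Stage 1 (DIFF): s[0]=4, 8-4=4, -5-8=-13, -3--5=2 -> [4, 4, -13, 2]
Stage 2 (SUM): sum[0..0]=4, sum[0..1]=8, sum[0..2]=-5, sum[0..3]=-3 -> [4, 8, -5, -3]
Stage 3 (ABS): |4|=4, |8|=8, |-5|=5, |-3|=3 -> [4, 8, 5, 3]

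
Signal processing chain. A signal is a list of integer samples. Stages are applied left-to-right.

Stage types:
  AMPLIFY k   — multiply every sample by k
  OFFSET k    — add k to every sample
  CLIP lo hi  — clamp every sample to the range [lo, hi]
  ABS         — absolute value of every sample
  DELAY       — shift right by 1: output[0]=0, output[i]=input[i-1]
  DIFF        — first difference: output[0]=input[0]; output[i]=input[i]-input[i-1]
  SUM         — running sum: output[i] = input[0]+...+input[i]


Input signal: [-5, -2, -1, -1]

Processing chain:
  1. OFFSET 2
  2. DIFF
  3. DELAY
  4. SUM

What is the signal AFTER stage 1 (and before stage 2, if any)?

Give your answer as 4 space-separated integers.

Answer: -3 0 1 1

Derivation:
Input: [-5, -2, -1, -1]
Stage 1 (OFFSET 2): -5+2=-3, -2+2=0, -1+2=1, -1+2=1 -> [-3, 0, 1, 1]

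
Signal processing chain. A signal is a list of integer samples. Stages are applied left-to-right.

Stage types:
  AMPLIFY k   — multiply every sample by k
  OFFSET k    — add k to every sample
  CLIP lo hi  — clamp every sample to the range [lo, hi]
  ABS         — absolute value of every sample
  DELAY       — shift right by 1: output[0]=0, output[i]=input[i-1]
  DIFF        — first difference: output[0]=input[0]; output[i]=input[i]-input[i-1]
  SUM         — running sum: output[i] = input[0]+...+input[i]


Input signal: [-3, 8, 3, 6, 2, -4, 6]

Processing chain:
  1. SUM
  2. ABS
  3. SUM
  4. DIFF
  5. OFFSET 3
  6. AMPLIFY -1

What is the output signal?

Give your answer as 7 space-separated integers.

Answer: -6 -8 -11 -17 -19 -15 -21

Derivation:
Input: [-3, 8, 3, 6, 2, -4, 6]
Stage 1 (SUM): sum[0..0]=-3, sum[0..1]=5, sum[0..2]=8, sum[0..3]=14, sum[0..4]=16, sum[0..5]=12, sum[0..6]=18 -> [-3, 5, 8, 14, 16, 12, 18]
Stage 2 (ABS): |-3|=3, |5|=5, |8|=8, |14|=14, |16|=16, |12|=12, |18|=18 -> [3, 5, 8, 14, 16, 12, 18]
Stage 3 (SUM): sum[0..0]=3, sum[0..1]=8, sum[0..2]=16, sum[0..3]=30, sum[0..4]=46, sum[0..5]=58, sum[0..6]=76 -> [3, 8, 16, 30, 46, 58, 76]
Stage 4 (DIFF): s[0]=3, 8-3=5, 16-8=8, 30-16=14, 46-30=16, 58-46=12, 76-58=18 -> [3, 5, 8, 14, 16, 12, 18]
Stage 5 (OFFSET 3): 3+3=6, 5+3=8, 8+3=11, 14+3=17, 16+3=19, 12+3=15, 18+3=21 -> [6, 8, 11, 17, 19, 15, 21]
Stage 6 (AMPLIFY -1): 6*-1=-6, 8*-1=-8, 11*-1=-11, 17*-1=-17, 19*-1=-19, 15*-1=-15, 21*-1=-21 -> [-6, -8, -11, -17, -19, -15, -21]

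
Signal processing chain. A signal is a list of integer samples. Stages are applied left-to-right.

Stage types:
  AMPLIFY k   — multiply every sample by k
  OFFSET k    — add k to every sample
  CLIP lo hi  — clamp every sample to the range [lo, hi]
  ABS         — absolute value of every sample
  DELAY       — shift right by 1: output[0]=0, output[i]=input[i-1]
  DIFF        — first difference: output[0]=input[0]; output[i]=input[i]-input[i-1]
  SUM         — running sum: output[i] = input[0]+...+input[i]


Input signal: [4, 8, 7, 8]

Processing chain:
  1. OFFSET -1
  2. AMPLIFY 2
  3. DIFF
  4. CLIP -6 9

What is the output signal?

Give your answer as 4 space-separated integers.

Input: [4, 8, 7, 8]
Stage 1 (OFFSET -1): 4+-1=3, 8+-1=7, 7+-1=6, 8+-1=7 -> [3, 7, 6, 7]
Stage 2 (AMPLIFY 2): 3*2=6, 7*2=14, 6*2=12, 7*2=14 -> [6, 14, 12, 14]
Stage 3 (DIFF): s[0]=6, 14-6=8, 12-14=-2, 14-12=2 -> [6, 8, -2, 2]
Stage 4 (CLIP -6 9): clip(6,-6,9)=6, clip(8,-6,9)=8, clip(-2,-6,9)=-2, clip(2,-6,9)=2 -> [6, 8, -2, 2]

Answer: 6 8 -2 2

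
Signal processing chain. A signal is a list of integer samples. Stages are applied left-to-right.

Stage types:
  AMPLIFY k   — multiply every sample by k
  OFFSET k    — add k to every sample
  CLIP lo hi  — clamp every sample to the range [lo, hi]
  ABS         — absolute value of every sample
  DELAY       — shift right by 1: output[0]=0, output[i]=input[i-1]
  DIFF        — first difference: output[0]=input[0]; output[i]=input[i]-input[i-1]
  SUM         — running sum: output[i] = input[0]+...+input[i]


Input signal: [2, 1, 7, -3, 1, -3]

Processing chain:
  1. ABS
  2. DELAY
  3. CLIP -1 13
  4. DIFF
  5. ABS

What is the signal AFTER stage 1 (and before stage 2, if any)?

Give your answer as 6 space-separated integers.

Input: [2, 1, 7, -3, 1, -3]
Stage 1 (ABS): |2|=2, |1|=1, |7|=7, |-3|=3, |1|=1, |-3|=3 -> [2, 1, 7, 3, 1, 3]

Answer: 2 1 7 3 1 3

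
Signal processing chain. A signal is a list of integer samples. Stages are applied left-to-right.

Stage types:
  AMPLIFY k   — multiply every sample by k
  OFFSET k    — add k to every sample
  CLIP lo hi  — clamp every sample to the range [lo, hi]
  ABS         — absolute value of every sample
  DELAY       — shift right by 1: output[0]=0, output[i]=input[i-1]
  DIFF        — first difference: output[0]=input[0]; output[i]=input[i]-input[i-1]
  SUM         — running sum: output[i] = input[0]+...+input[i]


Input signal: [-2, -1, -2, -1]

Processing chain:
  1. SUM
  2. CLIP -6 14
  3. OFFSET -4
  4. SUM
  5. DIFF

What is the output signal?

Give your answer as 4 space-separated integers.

Input: [-2, -1, -2, -1]
Stage 1 (SUM): sum[0..0]=-2, sum[0..1]=-3, sum[0..2]=-5, sum[0..3]=-6 -> [-2, -3, -5, -6]
Stage 2 (CLIP -6 14): clip(-2,-6,14)=-2, clip(-3,-6,14)=-3, clip(-5,-6,14)=-5, clip(-6,-6,14)=-6 -> [-2, -3, -5, -6]
Stage 3 (OFFSET -4): -2+-4=-6, -3+-4=-7, -5+-4=-9, -6+-4=-10 -> [-6, -7, -9, -10]
Stage 4 (SUM): sum[0..0]=-6, sum[0..1]=-13, sum[0..2]=-22, sum[0..3]=-32 -> [-6, -13, -22, -32]
Stage 5 (DIFF): s[0]=-6, -13--6=-7, -22--13=-9, -32--22=-10 -> [-6, -7, -9, -10]

Answer: -6 -7 -9 -10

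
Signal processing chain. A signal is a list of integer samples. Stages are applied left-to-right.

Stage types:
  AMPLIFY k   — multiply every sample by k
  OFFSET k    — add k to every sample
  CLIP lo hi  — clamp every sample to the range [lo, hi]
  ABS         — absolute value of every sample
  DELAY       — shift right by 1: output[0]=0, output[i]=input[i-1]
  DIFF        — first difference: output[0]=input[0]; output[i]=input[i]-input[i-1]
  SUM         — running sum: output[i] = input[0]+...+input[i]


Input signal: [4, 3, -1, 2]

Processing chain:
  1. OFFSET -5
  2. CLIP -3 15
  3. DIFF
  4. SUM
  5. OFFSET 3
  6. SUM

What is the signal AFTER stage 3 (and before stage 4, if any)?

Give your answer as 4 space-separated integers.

Input: [4, 3, -1, 2]
Stage 1 (OFFSET -5): 4+-5=-1, 3+-5=-2, -1+-5=-6, 2+-5=-3 -> [-1, -2, -6, -3]
Stage 2 (CLIP -3 15): clip(-1,-3,15)=-1, clip(-2,-3,15)=-2, clip(-6,-3,15)=-3, clip(-3,-3,15)=-3 -> [-1, -2, -3, -3]
Stage 3 (DIFF): s[0]=-1, -2--1=-1, -3--2=-1, -3--3=0 -> [-1, -1, -1, 0]

Answer: -1 -1 -1 0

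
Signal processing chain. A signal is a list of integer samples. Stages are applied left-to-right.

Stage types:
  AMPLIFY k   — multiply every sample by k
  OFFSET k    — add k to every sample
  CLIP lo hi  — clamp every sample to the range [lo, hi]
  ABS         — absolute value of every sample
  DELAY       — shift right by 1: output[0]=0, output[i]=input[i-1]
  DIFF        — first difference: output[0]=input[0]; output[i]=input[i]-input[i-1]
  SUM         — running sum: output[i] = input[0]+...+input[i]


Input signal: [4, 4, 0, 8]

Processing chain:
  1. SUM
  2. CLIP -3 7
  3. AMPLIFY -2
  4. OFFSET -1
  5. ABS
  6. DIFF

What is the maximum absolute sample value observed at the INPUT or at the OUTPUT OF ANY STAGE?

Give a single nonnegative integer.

Input: [4, 4, 0, 8] (max |s|=8)
Stage 1 (SUM): sum[0..0]=4, sum[0..1]=8, sum[0..2]=8, sum[0..3]=16 -> [4, 8, 8, 16] (max |s|=16)
Stage 2 (CLIP -3 7): clip(4,-3,7)=4, clip(8,-3,7)=7, clip(8,-3,7)=7, clip(16,-3,7)=7 -> [4, 7, 7, 7] (max |s|=7)
Stage 3 (AMPLIFY -2): 4*-2=-8, 7*-2=-14, 7*-2=-14, 7*-2=-14 -> [-8, -14, -14, -14] (max |s|=14)
Stage 4 (OFFSET -1): -8+-1=-9, -14+-1=-15, -14+-1=-15, -14+-1=-15 -> [-9, -15, -15, -15] (max |s|=15)
Stage 5 (ABS): |-9|=9, |-15|=15, |-15|=15, |-15|=15 -> [9, 15, 15, 15] (max |s|=15)
Stage 6 (DIFF): s[0]=9, 15-9=6, 15-15=0, 15-15=0 -> [9, 6, 0, 0] (max |s|=9)
Overall max amplitude: 16

Answer: 16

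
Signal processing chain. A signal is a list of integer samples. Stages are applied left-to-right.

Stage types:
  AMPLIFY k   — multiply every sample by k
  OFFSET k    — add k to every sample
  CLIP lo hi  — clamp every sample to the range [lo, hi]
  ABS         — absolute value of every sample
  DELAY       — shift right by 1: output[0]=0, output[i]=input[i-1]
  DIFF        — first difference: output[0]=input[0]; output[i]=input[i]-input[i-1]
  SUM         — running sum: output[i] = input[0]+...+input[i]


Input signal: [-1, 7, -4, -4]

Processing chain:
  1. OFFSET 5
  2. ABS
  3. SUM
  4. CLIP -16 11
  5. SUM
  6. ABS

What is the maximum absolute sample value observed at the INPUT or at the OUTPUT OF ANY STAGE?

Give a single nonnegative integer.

Answer: 37

Derivation:
Input: [-1, 7, -4, -4] (max |s|=7)
Stage 1 (OFFSET 5): -1+5=4, 7+5=12, -4+5=1, -4+5=1 -> [4, 12, 1, 1] (max |s|=12)
Stage 2 (ABS): |4|=4, |12|=12, |1|=1, |1|=1 -> [4, 12, 1, 1] (max |s|=12)
Stage 3 (SUM): sum[0..0]=4, sum[0..1]=16, sum[0..2]=17, sum[0..3]=18 -> [4, 16, 17, 18] (max |s|=18)
Stage 4 (CLIP -16 11): clip(4,-16,11)=4, clip(16,-16,11)=11, clip(17,-16,11)=11, clip(18,-16,11)=11 -> [4, 11, 11, 11] (max |s|=11)
Stage 5 (SUM): sum[0..0]=4, sum[0..1]=15, sum[0..2]=26, sum[0..3]=37 -> [4, 15, 26, 37] (max |s|=37)
Stage 6 (ABS): |4|=4, |15|=15, |26|=26, |37|=37 -> [4, 15, 26, 37] (max |s|=37)
Overall max amplitude: 37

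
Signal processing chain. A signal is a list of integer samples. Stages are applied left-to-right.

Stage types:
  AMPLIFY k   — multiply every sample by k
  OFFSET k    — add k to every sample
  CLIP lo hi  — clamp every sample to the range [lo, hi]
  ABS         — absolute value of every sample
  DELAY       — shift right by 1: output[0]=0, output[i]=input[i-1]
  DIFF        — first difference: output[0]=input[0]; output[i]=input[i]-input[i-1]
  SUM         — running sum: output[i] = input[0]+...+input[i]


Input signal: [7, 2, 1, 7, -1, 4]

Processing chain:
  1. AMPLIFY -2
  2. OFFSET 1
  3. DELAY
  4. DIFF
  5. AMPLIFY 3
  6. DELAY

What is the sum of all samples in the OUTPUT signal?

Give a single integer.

Answer: -39

Derivation:
Input: [7, 2, 1, 7, -1, 4]
Stage 1 (AMPLIFY -2): 7*-2=-14, 2*-2=-4, 1*-2=-2, 7*-2=-14, -1*-2=2, 4*-2=-8 -> [-14, -4, -2, -14, 2, -8]
Stage 2 (OFFSET 1): -14+1=-13, -4+1=-3, -2+1=-1, -14+1=-13, 2+1=3, -8+1=-7 -> [-13, -3, -1, -13, 3, -7]
Stage 3 (DELAY): [0, -13, -3, -1, -13, 3] = [0, -13, -3, -1, -13, 3] -> [0, -13, -3, -1, -13, 3]
Stage 4 (DIFF): s[0]=0, -13-0=-13, -3--13=10, -1--3=2, -13--1=-12, 3--13=16 -> [0, -13, 10, 2, -12, 16]
Stage 5 (AMPLIFY 3): 0*3=0, -13*3=-39, 10*3=30, 2*3=6, -12*3=-36, 16*3=48 -> [0, -39, 30, 6, -36, 48]
Stage 6 (DELAY): [0, 0, -39, 30, 6, -36] = [0, 0, -39, 30, 6, -36] -> [0, 0, -39, 30, 6, -36]
Output sum: -39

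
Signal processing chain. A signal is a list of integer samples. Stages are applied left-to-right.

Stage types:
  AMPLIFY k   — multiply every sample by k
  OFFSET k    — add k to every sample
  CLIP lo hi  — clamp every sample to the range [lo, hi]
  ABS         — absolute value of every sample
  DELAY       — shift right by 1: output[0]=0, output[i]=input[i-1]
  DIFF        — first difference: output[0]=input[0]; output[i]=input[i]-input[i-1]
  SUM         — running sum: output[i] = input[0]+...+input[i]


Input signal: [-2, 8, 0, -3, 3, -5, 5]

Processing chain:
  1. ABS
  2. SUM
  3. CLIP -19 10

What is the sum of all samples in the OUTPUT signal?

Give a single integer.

Answer: 62

Derivation:
Input: [-2, 8, 0, -3, 3, -5, 5]
Stage 1 (ABS): |-2|=2, |8|=8, |0|=0, |-3|=3, |3|=3, |-5|=5, |5|=5 -> [2, 8, 0, 3, 3, 5, 5]
Stage 2 (SUM): sum[0..0]=2, sum[0..1]=10, sum[0..2]=10, sum[0..3]=13, sum[0..4]=16, sum[0..5]=21, sum[0..6]=26 -> [2, 10, 10, 13, 16, 21, 26]
Stage 3 (CLIP -19 10): clip(2,-19,10)=2, clip(10,-19,10)=10, clip(10,-19,10)=10, clip(13,-19,10)=10, clip(16,-19,10)=10, clip(21,-19,10)=10, clip(26,-19,10)=10 -> [2, 10, 10, 10, 10, 10, 10]
Output sum: 62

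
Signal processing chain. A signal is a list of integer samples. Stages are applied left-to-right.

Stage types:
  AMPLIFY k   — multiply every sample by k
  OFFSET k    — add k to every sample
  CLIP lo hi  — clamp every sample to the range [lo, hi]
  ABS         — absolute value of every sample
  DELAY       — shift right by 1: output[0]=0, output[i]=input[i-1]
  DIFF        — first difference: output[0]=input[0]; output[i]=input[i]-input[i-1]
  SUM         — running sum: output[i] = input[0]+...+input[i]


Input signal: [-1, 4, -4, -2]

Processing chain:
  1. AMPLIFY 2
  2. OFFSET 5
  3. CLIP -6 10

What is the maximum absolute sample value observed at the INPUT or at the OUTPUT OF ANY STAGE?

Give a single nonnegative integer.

Input: [-1, 4, -4, -2] (max |s|=4)
Stage 1 (AMPLIFY 2): -1*2=-2, 4*2=8, -4*2=-8, -2*2=-4 -> [-2, 8, -8, -4] (max |s|=8)
Stage 2 (OFFSET 5): -2+5=3, 8+5=13, -8+5=-3, -4+5=1 -> [3, 13, -3, 1] (max |s|=13)
Stage 3 (CLIP -6 10): clip(3,-6,10)=3, clip(13,-6,10)=10, clip(-3,-6,10)=-3, clip(1,-6,10)=1 -> [3, 10, -3, 1] (max |s|=10)
Overall max amplitude: 13

Answer: 13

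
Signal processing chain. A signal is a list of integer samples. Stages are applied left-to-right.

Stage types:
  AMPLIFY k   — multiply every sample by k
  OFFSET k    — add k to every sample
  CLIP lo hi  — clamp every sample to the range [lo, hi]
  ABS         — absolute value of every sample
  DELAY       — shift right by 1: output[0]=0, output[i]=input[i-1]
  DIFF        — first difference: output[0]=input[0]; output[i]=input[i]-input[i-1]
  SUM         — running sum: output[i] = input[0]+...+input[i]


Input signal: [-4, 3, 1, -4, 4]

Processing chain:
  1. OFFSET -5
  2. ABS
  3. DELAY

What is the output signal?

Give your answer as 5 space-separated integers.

Answer: 0 9 2 4 9

Derivation:
Input: [-4, 3, 1, -4, 4]
Stage 1 (OFFSET -5): -4+-5=-9, 3+-5=-2, 1+-5=-4, -4+-5=-9, 4+-5=-1 -> [-9, -2, -4, -9, -1]
Stage 2 (ABS): |-9|=9, |-2|=2, |-4|=4, |-9|=9, |-1|=1 -> [9, 2, 4, 9, 1]
Stage 3 (DELAY): [0, 9, 2, 4, 9] = [0, 9, 2, 4, 9] -> [0, 9, 2, 4, 9]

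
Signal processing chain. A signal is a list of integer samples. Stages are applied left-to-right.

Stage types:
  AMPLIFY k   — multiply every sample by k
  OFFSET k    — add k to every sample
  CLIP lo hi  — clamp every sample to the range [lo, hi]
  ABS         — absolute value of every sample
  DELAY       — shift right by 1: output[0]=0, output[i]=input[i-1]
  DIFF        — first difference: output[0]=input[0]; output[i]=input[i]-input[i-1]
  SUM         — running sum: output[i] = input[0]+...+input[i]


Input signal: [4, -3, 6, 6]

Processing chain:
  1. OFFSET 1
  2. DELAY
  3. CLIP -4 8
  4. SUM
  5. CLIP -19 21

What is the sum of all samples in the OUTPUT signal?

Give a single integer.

Input: [4, -3, 6, 6]
Stage 1 (OFFSET 1): 4+1=5, -3+1=-2, 6+1=7, 6+1=7 -> [5, -2, 7, 7]
Stage 2 (DELAY): [0, 5, -2, 7] = [0, 5, -2, 7] -> [0, 5, -2, 7]
Stage 3 (CLIP -4 8): clip(0,-4,8)=0, clip(5,-4,8)=5, clip(-2,-4,8)=-2, clip(7,-4,8)=7 -> [0, 5, -2, 7]
Stage 4 (SUM): sum[0..0]=0, sum[0..1]=5, sum[0..2]=3, sum[0..3]=10 -> [0, 5, 3, 10]
Stage 5 (CLIP -19 21): clip(0,-19,21)=0, clip(5,-19,21)=5, clip(3,-19,21)=3, clip(10,-19,21)=10 -> [0, 5, 3, 10]
Output sum: 18

Answer: 18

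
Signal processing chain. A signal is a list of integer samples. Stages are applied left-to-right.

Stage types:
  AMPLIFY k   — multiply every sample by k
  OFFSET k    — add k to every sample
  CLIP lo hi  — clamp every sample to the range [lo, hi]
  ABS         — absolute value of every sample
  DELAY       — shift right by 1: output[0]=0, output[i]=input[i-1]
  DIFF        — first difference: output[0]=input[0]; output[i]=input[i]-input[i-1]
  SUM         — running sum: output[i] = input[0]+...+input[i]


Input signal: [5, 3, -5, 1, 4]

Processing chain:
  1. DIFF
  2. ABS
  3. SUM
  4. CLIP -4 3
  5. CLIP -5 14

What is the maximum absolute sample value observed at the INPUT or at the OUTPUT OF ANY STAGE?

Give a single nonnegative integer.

Input: [5, 3, -5, 1, 4] (max |s|=5)
Stage 1 (DIFF): s[0]=5, 3-5=-2, -5-3=-8, 1--5=6, 4-1=3 -> [5, -2, -8, 6, 3] (max |s|=8)
Stage 2 (ABS): |5|=5, |-2|=2, |-8|=8, |6|=6, |3|=3 -> [5, 2, 8, 6, 3] (max |s|=8)
Stage 3 (SUM): sum[0..0]=5, sum[0..1]=7, sum[0..2]=15, sum[0..3]=21, sum[0..4]=24 -> [5, 7, 15, 21, 24] (max |s|=24)
Stage 4 (CLIP -4 3): clip(5,-4,3)=3, clip(7,-4,3)=3, clip(15,-4,3)=3, clip(21,-4,3)=3, clip(24,-4,3)=3 -> [3, 3, 3, 3, 3] (max |s|=3)
Stage 5 (CLIP -5 14): clip(3,-5,14)=3, clip(3,-5,14)=3, clip(3,-5,14)=3, clip(3,-5,14)=3, clip(3,-5,14)=3 -> [3, 3, 3, 3, 3] (max |s|=3)
Overall max amplitude: 24

Answer: 24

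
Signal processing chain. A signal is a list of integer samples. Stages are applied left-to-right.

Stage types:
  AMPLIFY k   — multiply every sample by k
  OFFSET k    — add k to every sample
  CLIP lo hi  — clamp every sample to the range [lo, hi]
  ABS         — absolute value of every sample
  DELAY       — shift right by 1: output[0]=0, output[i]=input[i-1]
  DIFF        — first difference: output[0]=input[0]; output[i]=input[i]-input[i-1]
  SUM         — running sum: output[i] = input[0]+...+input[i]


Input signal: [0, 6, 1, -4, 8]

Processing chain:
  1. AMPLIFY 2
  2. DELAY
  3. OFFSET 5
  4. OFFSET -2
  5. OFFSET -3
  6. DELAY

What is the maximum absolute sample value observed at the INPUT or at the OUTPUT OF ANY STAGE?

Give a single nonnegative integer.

Answer: 17

Derivation:
Input: [0, 6, 1, -4, 8] (max |s|=8)
Stage 1 (AMPLIFY 2): 0*2=0, 6*2=12, 1*2=2, -4*2=-8, 8*2=16 -> [0, 12, 2, -8, 16] (max |s|=16)
Stage 2 (DELAY): [0, 0, 12, 2, -8] = [0, 0, 12, 2, -8] -> [0, 0, 12, 2, -8] (max |s|=12)
Stage 3 (OFFSET 5): 0+5=5, 0+5=5, 12+5=17, 2+5=7, -8+5=-3 -> [5, 5, 17, 7, -3] (max |s|=17)
Stage 4 (OFFSET -2): 5+-2=3, 5+-2=3, 17+-2=15, 7+-2=5, -3+-2=-5 -> [3, 3, 15, 5, -5] (max |s|=15)
Stage 5 (OFFSET -3): 3+-3=0, 3+-3=0, 15+-3=12, 5+-3=2, -5+-3=-8 -> [0, 0, 12, 2, -8] (max |s|=12)
Stage 6 (DELAY): [0, 0, 0, 12, 2] = [0, 0, 0, 12, 2] -> [0, 0, 0, 12, 2] (max |s|=12)
Overall max amplitude: 17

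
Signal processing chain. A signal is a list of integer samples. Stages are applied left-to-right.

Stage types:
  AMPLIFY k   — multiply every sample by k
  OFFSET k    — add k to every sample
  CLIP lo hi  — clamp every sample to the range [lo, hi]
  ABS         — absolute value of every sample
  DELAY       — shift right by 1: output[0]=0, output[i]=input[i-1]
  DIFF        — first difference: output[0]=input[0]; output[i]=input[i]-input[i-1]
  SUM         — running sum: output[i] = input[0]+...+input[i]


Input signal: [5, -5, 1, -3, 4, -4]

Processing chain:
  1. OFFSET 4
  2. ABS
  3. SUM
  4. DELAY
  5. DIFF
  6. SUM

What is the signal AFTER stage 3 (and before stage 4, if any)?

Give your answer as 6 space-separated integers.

Input: [5, -5, 1, -3, 4, -4]
Stage 1 (OFFSET 4): 5+4=9, -5+4=-1, 1+4=5, -3+4=1, 4+4=8, -4+4=0 -> [9, -1, 5, 1, 8, 0]
Stage 2 (ABS): |9|=9, |-1|=1, |5|=5, |1|=1, |8|=8, |0|=0 -> [9, 1, 5, 1, 8, 0]
Stage 3 (SUM): sum[0..0]=9, sum[0..1]=10, sum[0..2]=15, sum[0..3]=16, sum[0..4]=24, sum[0..5]=24 -> [9, 10, 15, 16, 24, 24]

Answer: 9 10 15 16 24 24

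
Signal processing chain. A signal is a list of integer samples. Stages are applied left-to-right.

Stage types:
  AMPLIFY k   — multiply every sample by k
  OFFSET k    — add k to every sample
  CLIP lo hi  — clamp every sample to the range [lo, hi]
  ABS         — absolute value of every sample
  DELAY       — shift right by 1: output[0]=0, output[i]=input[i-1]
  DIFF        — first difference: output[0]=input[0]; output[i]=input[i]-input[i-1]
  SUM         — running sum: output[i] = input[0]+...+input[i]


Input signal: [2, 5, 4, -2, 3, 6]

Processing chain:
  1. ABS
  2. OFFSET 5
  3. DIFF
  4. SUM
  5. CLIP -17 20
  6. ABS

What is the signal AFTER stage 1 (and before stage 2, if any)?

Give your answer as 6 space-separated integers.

Input: [2, 5, 4, -2, 3, 6]
Stage 1 (ABS): |2|=2, |5|=5, |4|=4, |-2|=2, |3|=3, |6|=6 -> [2, 5, 4, 2, 3, 6]

Answer: 2 5 4 2 3 6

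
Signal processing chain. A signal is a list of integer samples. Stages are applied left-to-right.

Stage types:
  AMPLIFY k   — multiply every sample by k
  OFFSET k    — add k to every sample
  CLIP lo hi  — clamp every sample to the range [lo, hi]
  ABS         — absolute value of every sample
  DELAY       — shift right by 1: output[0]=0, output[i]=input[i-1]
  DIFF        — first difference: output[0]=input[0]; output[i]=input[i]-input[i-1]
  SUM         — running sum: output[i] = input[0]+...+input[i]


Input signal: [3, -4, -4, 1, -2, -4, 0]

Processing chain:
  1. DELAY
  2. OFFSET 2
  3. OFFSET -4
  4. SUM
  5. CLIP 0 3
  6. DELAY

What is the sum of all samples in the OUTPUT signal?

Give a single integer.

Answer: 0

Derivation:
Input: [3, -4, -4, 1, -2, -4, 0]
Stage 1 (DELAY): [0, 3, -4, -4, 1, -2, -4] = [0, 3, -4, -4, 1, -2, -4] -> [0, 3, -4, -4, 1, -2, -4]
Stage 2 (OFFSET 2): 0+2=2, 3+2=5, -4+2=-2, -4+2=-2, 1+2=3, -2+2=0, -4+2=-2 -> [2, 5, -2, -2, 3, 0, -2]
Stage 3 (OFFSET -4): 2+-4=-2, 5+-4=1, -2+-4=-6, -2+-4=-6, 3+-4=-1, 0+-4=-4, -2+-4=-6 -> [-2, 1, -6, -6, -1, -4, -6]
Stage 4 (SUM): sum[0..0]=-2, sum[0..1]=-1, sum[0..2]=-7, sum[0..3]=-13, sum[0..4]=-14, sum[0..5]=-18, sum[0..6]=-24 -> [-2, -1, -7, -13, -14, -18, -24]
Stage 5 (CLIP 0 3): clip(-2,0,3)=0, clip(-1,0,3)=0, clip(-7,0,3)=0, clip(-13,0,3)=0, clip(-14,0,3)=0, clip(-18,0,3)=0, clip(-24,0,3)=0 -> [0, 0, 0, 0, 0, 0, 0]
Stage 6 (DELAY): [0, 0, 0, 0, 0, 0, 0] = [0, 0, 0, 0, 0, 0, 0] -> [0, 0, 0, 0, 0, 0, 0]
Output sum: 0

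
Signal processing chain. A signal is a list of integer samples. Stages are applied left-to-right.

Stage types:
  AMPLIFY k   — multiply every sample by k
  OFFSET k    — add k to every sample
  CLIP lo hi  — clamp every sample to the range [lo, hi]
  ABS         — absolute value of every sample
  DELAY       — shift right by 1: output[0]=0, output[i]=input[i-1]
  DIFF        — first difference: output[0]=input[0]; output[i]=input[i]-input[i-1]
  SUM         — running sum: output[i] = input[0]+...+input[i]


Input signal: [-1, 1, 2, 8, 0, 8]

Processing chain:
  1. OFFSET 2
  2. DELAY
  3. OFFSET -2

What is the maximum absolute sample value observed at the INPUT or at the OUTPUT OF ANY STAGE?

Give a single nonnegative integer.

Input: [-1, 1, 2, 8, 0, 8] (max |s|=8)
Stage 1 (OFFSET 2): -1+2=1, 1+2=3, 2+2=4, 8+2=10, 0+2=2, 8+2=10 -> [1, 3, 4, 10, 2, 10] (max |s|=10)
Stage 2 (DELAY): [0, 1, 3, 4, 10, 2] = [0, 1, 3, 4, 10, 2] -> [0, 1, 3, 4, 10, 2] (max |s|=10)
Stage 3 (OFFSET -2): 0+-2=-2, 1+-2=-1, 3+-2=1, 4+-2=2, 10+-2=8, 2+-2=0 -> [-2, -1, 1, 2, 8, 0] (max |s|=8)
Overall max amplitude: 10

Answer: 10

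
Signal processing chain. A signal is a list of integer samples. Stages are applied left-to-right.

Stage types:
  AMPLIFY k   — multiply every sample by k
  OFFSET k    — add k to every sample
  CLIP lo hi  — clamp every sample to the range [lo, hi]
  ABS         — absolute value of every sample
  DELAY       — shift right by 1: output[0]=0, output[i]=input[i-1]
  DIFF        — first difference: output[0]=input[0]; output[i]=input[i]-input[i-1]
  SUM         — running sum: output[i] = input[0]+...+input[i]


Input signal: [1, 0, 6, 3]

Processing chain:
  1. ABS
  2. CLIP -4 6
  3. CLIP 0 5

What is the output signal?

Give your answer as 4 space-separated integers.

Answer: 1 0 5 3

Derivation:
Input: [1, 0, 6, 3]
Stage 1 (ABS): |1|=1, |0|=0, |6|=6, |3|=3 -> [1, 0, 6, 3]
Stage 2 (CLIP -4 6): clip(1,-4,6)=1, clip(0,-4,6)=0, clip(6,-4,6)=6, clip(3,-4,6)=3 -> [1, 0, 6, 3]
Stage 3 (CLIP 0 5): clip(1,0,5)=1, clip(0,0,5)=0, clip(6,0,5)=5, clip(3,0,5)=3 -> [1, 0, 5, 3]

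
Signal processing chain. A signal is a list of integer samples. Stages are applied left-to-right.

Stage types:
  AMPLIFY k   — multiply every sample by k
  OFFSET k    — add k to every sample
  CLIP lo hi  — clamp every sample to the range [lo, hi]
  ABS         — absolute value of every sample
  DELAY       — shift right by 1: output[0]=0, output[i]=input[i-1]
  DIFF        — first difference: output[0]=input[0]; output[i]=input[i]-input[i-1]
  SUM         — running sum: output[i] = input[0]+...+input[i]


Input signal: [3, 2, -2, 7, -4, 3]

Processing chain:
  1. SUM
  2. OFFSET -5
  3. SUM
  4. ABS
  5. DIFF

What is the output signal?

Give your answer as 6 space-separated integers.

Input: [3, 2, -2, 7, -4, 3]
Stage 1 (SUM): sum[0..0]=3, sum[0..1]=5, sum[0..2]=3, sum[0..3]=10, sum[0..4]=6, sum[0..5]=9 -> [3, 5, 3, 10, 6, 9]
Stage 2 (OFFSET -5): 3+-5=-2, 5+-5=0, 3+-5=-2, 10+-5=5, 6+-5=1, 9+-5=4 -> [-2, 0, -2, 5, 1, 4]
Stage 3 (SUM): sum[0..0]=-2, sum[0..1]=-2, sum[0..2]=-4, sum[0..3]=1, sum[0..4]=2, sum[0..5]=6 -> [-2, -2, -4, 1, 2, 6]
Stage 4 (ABS): |-2|=2, |-2|=2, |-4|=4, |1|=1, |2|=2, |6|=6 -> [2, 2, 4, 1, 2, 6]
Stage 5 (DIFF): s[0]=2, 2-2=0, 4-2=2, 1-4=-3, 2-1=1, 6-2=4 -> [2, 0, 2, -3, 1, 4]

Answer: 2 0 2 -3 1 4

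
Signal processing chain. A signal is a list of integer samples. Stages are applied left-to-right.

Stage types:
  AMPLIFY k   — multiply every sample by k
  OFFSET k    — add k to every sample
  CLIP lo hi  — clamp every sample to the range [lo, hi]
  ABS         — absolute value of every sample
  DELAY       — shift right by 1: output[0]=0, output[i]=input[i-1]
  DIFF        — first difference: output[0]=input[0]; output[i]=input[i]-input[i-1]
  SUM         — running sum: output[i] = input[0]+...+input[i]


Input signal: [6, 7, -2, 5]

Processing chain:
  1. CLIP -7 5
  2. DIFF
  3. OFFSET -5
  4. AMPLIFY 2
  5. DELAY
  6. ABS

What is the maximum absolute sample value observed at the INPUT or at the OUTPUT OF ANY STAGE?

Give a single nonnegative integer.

Answer: 24

Derivation:
Input: [6, 7, -2, 5] (max |s|=7)
Stage 1 (CLIP -7 5): clip(6,-7,5)=5, clip(7,-7,5)=5, clip(-2,-7,5)=-2, clip(5,-7,5)=5 -> [5, 5, -2, 5] (max |s|=5)
Stage 2 (DIFF): s[0]=5, 5-5=0, -2-5=-7, 5--2=7 -> [5, 0, -7, 7] (max |s|=7)
Stage 3 (OFFSET -5): 5+-5=0, 0+-5=-5, -7+-5=-12, 7+-5=2 -> [0, -5, -12, 2] (max |s|=12)
Stage 4 (AMPLIFY 2): 0*2=0, -5*2=-10, -12*2=-24, 2*2=4 -> [0, -10, -24, 4] (max |s|=24)
Stage 5 (DELAY): [0, 0, -10, -24] = [0, 0, -10, -24] -> [0, 0, -10, -24] (max |s|=24)
Stage 6 (ABS): |0|=0, |0|=0, |-10|=10, |-24|=24 -> [0, 0, 10, 24] (max |s|=24)
Overall max amplitude: 24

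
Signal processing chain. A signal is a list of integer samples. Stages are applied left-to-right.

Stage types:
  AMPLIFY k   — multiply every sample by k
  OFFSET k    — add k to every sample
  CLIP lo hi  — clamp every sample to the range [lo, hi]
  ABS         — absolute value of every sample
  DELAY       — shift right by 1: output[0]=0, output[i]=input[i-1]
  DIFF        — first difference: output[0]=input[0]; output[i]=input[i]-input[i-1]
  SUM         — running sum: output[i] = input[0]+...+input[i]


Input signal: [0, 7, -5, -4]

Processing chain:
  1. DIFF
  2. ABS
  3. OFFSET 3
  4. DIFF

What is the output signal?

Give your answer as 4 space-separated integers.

Input: [0, 7, -5, -4]
Stage 1 (DIFF): s[0]=0, 7-0=7, -5-7=-12, -4--5=1 -> [0, 7, -12, 1]
Stage 2 (ABS): |0|=0, |7|=7, |-12|=12, |1|=1 -> [0, 7, 12, 1]
Stage 3 (OFFSET 3): 0+3=3, 7+3=10, 12+3=15, 1+3=4 -> [3, 10, 15, 4]
Stage 4 (DIFF): s[0]=3, 10-3=7, 15-10=5, 4-15=-11 -> [3, 7, 5, -11]

Answer: 3 7 5 -11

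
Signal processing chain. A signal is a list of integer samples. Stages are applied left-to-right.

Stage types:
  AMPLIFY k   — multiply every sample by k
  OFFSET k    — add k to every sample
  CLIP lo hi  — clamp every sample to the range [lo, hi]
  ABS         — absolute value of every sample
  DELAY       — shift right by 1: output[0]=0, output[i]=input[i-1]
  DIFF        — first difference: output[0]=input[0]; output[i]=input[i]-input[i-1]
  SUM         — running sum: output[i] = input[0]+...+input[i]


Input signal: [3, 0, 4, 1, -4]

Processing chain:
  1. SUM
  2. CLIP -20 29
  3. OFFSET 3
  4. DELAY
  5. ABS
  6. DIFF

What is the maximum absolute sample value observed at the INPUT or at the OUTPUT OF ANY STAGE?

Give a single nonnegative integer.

Input: [3, 0, 4, 1, -4] (max |s|=4)
Stage 1 (SUM): sum[0..0]=3, sum[0..1]=3, sum[0..2]=7, sum[0..3]=8, sum[0..4]=4 -> [3, 3, 7, 8, 4] (max |s|=8)
Stage 2 (CLIP -20 29): clip(3,-20,29)=3, clip(3,-20,29)=3, clip(7,-20,29)=7, clip(8,-20,29)=8, clip(4,-20,29)=4 -> [3, 3, 7, 8, 4] (max |s|=8)
Stage 3 (OFFSET 3): 3+3=6, 3+3=6, 7+3=10, 8+3=11, 4+3=7 -> [6, 6, 10, 11, 7] (max |s|=11)
Stage 4 (DELAY): [0, 6, 6, 10, 11] = [0, 6, 6, 10, 11] -> [0, 6, 6, 10, 11] (max |s|=11)
Stage 5 (ABS): |0|=0, |6|=6, |6|=6, |10|=10, |11|=11 -> [0, 6, 6, 10, 11] (max |s|=11)
Stage 6 (DIFF): s[0]=0, 6-0=6, 6-6=0, 10-6=4, 11-10=1 -> [0, 6, 0, 4, 1] (max |s|=6)
Overall max amplitude: 11

Answer: 11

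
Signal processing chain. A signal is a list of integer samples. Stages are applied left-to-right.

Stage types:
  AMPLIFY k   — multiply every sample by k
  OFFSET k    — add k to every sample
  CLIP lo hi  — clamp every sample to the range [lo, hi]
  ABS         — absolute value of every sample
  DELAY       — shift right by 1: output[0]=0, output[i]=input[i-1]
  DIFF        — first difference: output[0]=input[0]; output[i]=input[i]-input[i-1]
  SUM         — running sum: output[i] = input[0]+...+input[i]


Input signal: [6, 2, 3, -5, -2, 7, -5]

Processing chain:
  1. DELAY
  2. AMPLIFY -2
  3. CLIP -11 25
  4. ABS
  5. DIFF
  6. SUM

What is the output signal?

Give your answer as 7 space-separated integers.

Answer: 0 11 4 6 10 4 11

Derivation:
Input: [6, 2, 3, -5, -2, 7, -5]
Stage 1 (DELAY): [0, 6, 2, 3, -5, -2, 7] = [0, 6, 2, 3, -5, -2, 7] -> [0, 6, 2, 3, -5, -2, 7]
Stage 2 (AMPLIFY -2): 0*-2=0, 6*-2=-12, 2*-2=-4, 3*-2=-6, -5*-2=10, -2*-2=4, 7*-2=-14 -> [0, -12, -4, -6, 10, 4, -14]
Stage 3 (CLIP -11 25): clip(0,-11,25)=0, clip(-12,-11,25)=-11, clip(-4,-11,25)=-4, clip(-6,-11,25)=-6, clip(10,-11,25)=10, clip(4,-11,25)=4, clip(-14,-11,25)=-11 -> [0, -11, -4, -6, 10, 4, -11]
Stage 4 (ABS): |0|=0, |-11|=11, |-4|=4, |-6|=6, |10|=10, |4|=4, |-11|=11 -> [0, 11, 4, 6, 10, 4, 11]
Stage 5 (DIFF): s[0]=0, 11-0=11, 4-11=-7, 6-4=2, 10-6=4, 4-10=-6, 11-4=7 -> [0, 11, -7, 2, 4, -6, 7]
Stage 6 (SUM): sum[0..0]=0, sum[0..1]=11, sum[0..2]=4, sum[0..3]=6, sum[0..4]=10, sum[0..5]=4, sum[0..6]=11 -> [0, 11, 4, 6, 10, 4, 11]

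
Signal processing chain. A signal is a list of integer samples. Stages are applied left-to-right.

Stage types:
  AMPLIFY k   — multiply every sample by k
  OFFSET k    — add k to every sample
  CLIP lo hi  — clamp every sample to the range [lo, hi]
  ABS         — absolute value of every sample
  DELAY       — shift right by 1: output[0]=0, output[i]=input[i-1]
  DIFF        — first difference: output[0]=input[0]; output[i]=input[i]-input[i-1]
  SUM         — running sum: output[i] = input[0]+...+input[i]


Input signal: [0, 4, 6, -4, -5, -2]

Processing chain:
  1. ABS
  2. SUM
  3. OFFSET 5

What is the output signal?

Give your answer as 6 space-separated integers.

Answer: 5 9 15 19 24 26

Derivation:
Input: [0, 4, 6, -4, -5, -2]
Stage 1 (ABS): |0|=0, |4|=4, |6|=6, |-4|=4, |-5|=5, |-2|=2 -> [0, 4, 6, 4, 5, 2]
Stage 2 (SUM): sum[0..0]=0, sum[0..1]=4, sum[0..2]=10, sum[0..3]=14, sum[0..4]=19, sum[0..5]=21 -> [0, 4, 10, 14, 19, 21]
Stage 3 (OFFSET 5): 0+5=5, 4+5=9, 10+5=15, 14+5=19, 19+5=24, 21+5=26 -> [5, 9, 15, 19, 24, 26]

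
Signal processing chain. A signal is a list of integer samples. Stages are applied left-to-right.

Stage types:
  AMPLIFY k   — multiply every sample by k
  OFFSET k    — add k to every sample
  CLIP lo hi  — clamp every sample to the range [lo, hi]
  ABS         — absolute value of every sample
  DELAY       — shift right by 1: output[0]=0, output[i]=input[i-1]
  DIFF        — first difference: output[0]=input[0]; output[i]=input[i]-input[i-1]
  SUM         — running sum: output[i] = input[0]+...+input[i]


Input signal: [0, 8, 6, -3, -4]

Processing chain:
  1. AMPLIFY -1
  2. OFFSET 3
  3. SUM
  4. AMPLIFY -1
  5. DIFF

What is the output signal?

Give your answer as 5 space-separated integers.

Input: [0, 8, 6, -3, -4]
Stage 1 (AMPLIFY -1): 0*-1=0, 8*-1=-8, 6*-1=-6, -3*-1=3, -4*-1=4 -> [0, -8, -6, 3, 4]
Stage 2 (OFFSET 3): 0+3=3, -8+3=-5, -6+3=-3, 3+3=6, 4+3=7 -> [3, -5, -3, 6, 7]
Stage 3 (SUM): sum[0..0]=3, sum[0..1]=-2, sum[0..2]=-5, sum[0..3]=1, sum[0..4]=8 -> [3, -2, -5, 1, 8]
Stage 4 (AMPLIFY -1): 3*-1=-3, -2*-1=2, -5*-1=5, 1*-1=-1, 8*-1=-8 -> [-3, 2, 5, -1, -8]
Stage 5 (DIFF): s[0]=-3, 2--3=5, 5-2=3, -1-5=-6, -8--1=-7 -> [-3, 5, 3, -6, -7]

Answer: -3 5 3 -6 -7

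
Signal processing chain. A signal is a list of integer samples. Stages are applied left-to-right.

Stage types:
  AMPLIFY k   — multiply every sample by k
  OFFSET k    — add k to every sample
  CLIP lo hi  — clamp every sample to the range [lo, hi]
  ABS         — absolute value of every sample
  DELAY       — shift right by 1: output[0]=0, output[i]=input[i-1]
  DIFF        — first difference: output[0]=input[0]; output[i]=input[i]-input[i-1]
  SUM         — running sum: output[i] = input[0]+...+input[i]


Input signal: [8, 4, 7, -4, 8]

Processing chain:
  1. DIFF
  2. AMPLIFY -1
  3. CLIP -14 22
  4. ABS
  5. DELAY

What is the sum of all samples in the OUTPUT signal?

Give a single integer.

Input: [8, 4, 7, -4, 8]
Stage 1 (DIFF): s[0]=8, 4-8=-4, 7-4=3, -4-7=-11, 8--4=12 -> [8, -4, 3, -11, 12]
Stage 2 (AMPLIFY -1): 8*-1=-8, -4*-1=4, 3*-1=-3, -11*-1=11, 12*-1=-12 -> [-8, 4, -3, 11, -12]
Stage 3 (CLIP -14 22): clip(-8,-14,22)=-8, clip(4,-14,22)=4, clip(-3,-14,22)=-3, clip(11,-14,22)=11, clip(-12,-14,22)=-12 -> [-8, 4, -3, 11, -12]
Stage 4 (ABS): |-8|=8, |4|=4, |-3|=3, |11|=11, |-12|=12 -> [8, 4, 3, 11, 12]
Stage 5 (DELAY): [0, 8, 4, 3, 11] = [0, 8, 4, 3, 11] -> [0, 8, 4, 3, 11]
Output sum: 26

Answer: 26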